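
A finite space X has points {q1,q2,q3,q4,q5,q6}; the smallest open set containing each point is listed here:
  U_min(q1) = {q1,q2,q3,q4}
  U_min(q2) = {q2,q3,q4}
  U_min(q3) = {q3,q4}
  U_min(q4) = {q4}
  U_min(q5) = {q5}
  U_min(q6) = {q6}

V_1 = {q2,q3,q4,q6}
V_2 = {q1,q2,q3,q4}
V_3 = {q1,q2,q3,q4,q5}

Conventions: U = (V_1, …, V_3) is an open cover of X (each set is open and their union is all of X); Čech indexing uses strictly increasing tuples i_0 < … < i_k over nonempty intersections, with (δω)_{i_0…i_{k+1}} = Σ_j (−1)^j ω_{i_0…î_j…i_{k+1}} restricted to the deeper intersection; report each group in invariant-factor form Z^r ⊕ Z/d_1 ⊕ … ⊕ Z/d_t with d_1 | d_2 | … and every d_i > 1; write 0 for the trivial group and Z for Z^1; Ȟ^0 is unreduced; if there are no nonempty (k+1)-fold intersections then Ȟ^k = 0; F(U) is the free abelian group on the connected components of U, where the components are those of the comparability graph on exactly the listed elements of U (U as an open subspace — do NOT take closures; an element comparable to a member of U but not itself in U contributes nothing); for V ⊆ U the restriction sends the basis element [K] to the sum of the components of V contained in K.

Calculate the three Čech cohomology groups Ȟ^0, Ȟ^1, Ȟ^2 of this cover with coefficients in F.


Ȟ^0 ≅ Z^3,  Ȟ^1 ≅ 0,  Ȟ^2 ≅ 0

nonempty overlaps:
  V12={q2,q3,q4} V13={q2,q3,q4} V23={q1,q2,q3,q4}
  V123={q2,q3,q4}
components per intersection:
  V1: {q2,q3,q4} {q6}
  V2: {q1,q2,q3,q4}
  V3: {q1,q2,q3,q4} {q5}
  V12: {q2,q3,q4}
  V13: {q2,q3,q4}
  V23: {q1,q2,q3,q4}
  V123: {q2,q3,q4}
C dims 5,3,1; δ0: rk 2, SNF 1^2; δ1: rk 1, SNF 1^1
degree 0: 5−2−0 = 3 → Ȟ^0 ≅ Z^3
degree 1: 3−1−2 = 0 → Ȟ^1 ≅ 0
degree 2: 1−0−1 = 0 → Ȟ^2 ≅ 0


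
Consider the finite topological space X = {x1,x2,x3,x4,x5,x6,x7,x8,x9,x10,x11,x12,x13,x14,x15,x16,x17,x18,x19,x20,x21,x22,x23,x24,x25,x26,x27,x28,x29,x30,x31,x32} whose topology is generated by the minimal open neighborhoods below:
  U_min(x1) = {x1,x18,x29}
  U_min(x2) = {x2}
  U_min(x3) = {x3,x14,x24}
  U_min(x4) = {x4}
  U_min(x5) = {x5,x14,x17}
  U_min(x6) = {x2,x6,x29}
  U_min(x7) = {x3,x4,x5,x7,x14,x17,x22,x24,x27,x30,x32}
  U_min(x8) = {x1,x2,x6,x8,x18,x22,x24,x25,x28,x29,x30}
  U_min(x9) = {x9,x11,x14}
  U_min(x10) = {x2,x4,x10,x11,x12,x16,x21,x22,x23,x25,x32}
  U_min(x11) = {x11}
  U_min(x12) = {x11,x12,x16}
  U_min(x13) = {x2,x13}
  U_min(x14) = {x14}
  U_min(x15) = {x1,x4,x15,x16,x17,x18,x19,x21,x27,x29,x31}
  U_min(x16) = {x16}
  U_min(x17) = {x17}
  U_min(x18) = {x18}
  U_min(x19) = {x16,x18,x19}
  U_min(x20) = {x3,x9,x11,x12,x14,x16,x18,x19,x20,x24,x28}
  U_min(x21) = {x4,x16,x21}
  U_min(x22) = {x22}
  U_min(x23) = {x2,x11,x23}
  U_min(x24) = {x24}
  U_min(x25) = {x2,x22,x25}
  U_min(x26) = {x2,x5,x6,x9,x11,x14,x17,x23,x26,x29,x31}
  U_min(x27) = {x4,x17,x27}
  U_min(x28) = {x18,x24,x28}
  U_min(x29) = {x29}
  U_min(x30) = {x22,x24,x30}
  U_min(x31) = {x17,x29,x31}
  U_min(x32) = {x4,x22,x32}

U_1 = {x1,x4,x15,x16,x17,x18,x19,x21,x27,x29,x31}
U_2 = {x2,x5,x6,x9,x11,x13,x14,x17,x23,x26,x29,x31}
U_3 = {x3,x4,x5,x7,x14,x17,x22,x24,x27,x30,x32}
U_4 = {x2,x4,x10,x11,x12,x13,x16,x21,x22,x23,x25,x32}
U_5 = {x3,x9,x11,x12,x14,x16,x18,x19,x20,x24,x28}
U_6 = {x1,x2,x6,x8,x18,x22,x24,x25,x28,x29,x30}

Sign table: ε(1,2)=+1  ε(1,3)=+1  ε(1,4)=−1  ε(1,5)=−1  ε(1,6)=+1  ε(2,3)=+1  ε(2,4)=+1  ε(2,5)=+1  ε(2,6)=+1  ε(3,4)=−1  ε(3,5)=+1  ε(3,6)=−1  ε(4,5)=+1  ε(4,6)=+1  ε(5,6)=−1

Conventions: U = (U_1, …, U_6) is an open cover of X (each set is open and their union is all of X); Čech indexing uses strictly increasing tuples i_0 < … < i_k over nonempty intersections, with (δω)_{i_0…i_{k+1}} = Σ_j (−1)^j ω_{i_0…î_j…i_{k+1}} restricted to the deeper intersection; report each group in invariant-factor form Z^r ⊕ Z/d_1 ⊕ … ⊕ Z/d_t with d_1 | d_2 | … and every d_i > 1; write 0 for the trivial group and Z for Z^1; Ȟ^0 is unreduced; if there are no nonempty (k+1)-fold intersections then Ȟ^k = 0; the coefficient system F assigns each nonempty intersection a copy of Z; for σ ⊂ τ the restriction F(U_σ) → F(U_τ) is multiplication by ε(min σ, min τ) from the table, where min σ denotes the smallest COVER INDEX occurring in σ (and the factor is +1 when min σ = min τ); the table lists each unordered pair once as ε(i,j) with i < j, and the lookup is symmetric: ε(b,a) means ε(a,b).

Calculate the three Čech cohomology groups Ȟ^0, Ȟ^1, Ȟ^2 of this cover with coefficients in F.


nerve simplices:
  U12={x17,x29,x31} U13={x4,x17,x27} U14={x4,x16,x21} U15={x16,x18,x19} U16={x1,x18,x29} U23={x5,x14,x17} U24={x2,x11,x13,x23} U25={x9,x11,x14} U26={x2,x6,x29} U34={x4,x22,x32} U35={x3,x14,x24} U36={x22,x24,x30} U45={x11,x12,x16} U46={x2,x22,x25} U56={x18,x24,x28}
  U123={x17} U126={x29} U134={x4} U145={x16} U156={x18} U235={x14} U245={x11} U246={x2} U346={x22} U356={x24}
C dims 6,15,10; δ0: rk 6, SNF 1^5·2; δ1: rk 9, SNF 1^9
degree 0: 6−6−0 = 0 → Ȟ^0 ≅ 0
degree 1: 15−9−6 = 0 plus torsion [2] → Ȟ^1 ≅ Z/2
degree 2: 10−0−9 = 1 → Ȟ^2 ≅ Z

Ȟ^0 ≅ 0; Ȟ^1 ≅ Z/2; Ȟ^2 ≅ Z


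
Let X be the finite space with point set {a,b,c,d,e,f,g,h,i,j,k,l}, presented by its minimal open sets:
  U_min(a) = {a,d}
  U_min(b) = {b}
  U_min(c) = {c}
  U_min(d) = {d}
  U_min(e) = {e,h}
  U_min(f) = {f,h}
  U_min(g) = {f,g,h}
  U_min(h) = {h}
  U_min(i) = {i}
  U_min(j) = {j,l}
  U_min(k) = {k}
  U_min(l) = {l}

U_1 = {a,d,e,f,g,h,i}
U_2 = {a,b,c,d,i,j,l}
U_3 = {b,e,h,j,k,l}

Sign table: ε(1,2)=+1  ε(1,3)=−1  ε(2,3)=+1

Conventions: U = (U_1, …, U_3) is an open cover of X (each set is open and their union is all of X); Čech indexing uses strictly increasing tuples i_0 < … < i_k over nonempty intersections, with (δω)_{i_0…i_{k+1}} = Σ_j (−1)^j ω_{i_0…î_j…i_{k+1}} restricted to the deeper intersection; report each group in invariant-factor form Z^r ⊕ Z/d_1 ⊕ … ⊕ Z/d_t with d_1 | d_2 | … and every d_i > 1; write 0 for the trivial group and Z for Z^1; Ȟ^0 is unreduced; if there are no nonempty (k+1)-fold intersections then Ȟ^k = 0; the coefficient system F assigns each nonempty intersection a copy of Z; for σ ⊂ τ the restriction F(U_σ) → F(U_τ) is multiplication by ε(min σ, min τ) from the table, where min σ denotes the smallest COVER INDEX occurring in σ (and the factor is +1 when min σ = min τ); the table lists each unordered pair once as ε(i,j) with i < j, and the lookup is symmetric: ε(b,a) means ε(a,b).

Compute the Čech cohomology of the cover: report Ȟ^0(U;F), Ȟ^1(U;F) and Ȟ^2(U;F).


Ȟ^0(U;F) ≅ 0,  Ȟ^1(U;F) ≅ Z/2,  Ȟ^2(U;F) ≅ 0

nerve of the cover:
  U12={a,d,i} U13={e,h} U23={b,j,l}
C dims 3,3; δ0: rk 3, SNF 1^2·2
Ȟ^0 = (3 − 3) − 0 = 0, so Ȟ^0 ≅ 0
Ȟ^1 = (3 − 0) − 3 = 0 plus torsion [2], so Ȟ^1 ≅ Z/2
Ȟ^2 = (0 − 0) − 0 = 0, so Ȟ^2 ≅ 0


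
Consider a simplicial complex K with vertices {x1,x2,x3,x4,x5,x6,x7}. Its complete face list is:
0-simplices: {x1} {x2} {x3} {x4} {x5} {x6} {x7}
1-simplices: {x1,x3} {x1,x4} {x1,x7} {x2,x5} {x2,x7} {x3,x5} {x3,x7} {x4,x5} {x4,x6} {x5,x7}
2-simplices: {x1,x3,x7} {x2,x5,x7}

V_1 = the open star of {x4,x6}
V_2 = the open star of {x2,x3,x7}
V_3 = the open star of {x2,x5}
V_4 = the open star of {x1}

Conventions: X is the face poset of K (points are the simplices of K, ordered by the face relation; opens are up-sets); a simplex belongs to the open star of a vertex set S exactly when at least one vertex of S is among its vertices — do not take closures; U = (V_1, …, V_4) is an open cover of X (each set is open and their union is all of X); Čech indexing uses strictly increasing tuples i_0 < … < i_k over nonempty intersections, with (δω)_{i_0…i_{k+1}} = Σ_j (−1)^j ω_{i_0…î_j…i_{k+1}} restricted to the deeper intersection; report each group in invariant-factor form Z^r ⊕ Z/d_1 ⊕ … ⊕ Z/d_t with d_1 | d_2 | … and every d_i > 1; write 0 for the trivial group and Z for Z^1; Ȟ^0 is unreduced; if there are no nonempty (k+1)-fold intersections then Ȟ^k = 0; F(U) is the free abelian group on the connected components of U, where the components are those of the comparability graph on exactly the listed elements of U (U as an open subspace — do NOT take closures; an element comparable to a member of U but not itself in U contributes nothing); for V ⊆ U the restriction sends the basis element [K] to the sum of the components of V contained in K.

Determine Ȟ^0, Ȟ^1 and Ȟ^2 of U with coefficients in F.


Ȟ^0(U;F) ≅ Z; Ȟ^1(U;F) ≅ Z^2; Ȟ^2(U;F) ≅ 0

nerve of the cover:
  V1={{x4},{x6},{x1,x4},{x4,x5},{x4,x6}} V2={{x2},{x3},{x7},{x1,x3},{x1,x7},{x2,x5},{x2,x7},{x3,x5},{x3,x7},{x5,x7},{x1,x3,x7},{x2,x5,x7}} V3={{x2},{x5},{x2,x5},{x2,x7},{x3,x5},{x4,x5},{x5,x7},{x2,x5,x7}} V4={{x1},{x1,x3},{x1,x4},{x1,x7},{x1,x3,x7}}
  V13={{x4,x5}} V14={{x1,x4}} V23={{x2},{x2,x5},{x2,x7},{x3,x5},{x5,x7},{x2,x5,x7}} V24={{x1,x3},{x1,x7},{x1,x3,x7}}
components per intersection:
  V1: {{x4},{x6},{x1,x4},{x4,x5},{x4,x6}}
  V2: {{x2},{x3},{x7},{x1,x3},{x1,x7},{x2,x5},{x2,x7},{x3,x5},{x3,x7},{x5,x7},{x1,x3,x7},{x2,x5,x7}}
  V3: {{x2},{x5},{x2,x5},{x2,x7},{x3,x5},{x4,x5},{x5,x7},{x2,x5,x7}}
  V4: {{x1},{x1,x3},{x1,x4},{x1,x7},{x1,x3,x7}}
  V13: {{x4,x5}}
  V14: {{x1,x4}}
  V23: {{x2},{x2,x5},{x2,x7},{x5,x7},{x2,x5,x7}} {{x3,x5}}
  V24: {{x1,x3},{x1,x7},{x1,x3,x7}}
C dims 4,5; δ0: rk 3, SNF 1^3
Ȟ^0 = (4 − 3) − 0 = 1, so Ȟ^0 ≅ Z
Ȟ^1 = (5 − 0) − 3 = 2, so Ȟ^1 ≅ Z^2
Ȟ^2 = (0 − 0) − 0 = 0, so Ȟ^2 ≅ 0


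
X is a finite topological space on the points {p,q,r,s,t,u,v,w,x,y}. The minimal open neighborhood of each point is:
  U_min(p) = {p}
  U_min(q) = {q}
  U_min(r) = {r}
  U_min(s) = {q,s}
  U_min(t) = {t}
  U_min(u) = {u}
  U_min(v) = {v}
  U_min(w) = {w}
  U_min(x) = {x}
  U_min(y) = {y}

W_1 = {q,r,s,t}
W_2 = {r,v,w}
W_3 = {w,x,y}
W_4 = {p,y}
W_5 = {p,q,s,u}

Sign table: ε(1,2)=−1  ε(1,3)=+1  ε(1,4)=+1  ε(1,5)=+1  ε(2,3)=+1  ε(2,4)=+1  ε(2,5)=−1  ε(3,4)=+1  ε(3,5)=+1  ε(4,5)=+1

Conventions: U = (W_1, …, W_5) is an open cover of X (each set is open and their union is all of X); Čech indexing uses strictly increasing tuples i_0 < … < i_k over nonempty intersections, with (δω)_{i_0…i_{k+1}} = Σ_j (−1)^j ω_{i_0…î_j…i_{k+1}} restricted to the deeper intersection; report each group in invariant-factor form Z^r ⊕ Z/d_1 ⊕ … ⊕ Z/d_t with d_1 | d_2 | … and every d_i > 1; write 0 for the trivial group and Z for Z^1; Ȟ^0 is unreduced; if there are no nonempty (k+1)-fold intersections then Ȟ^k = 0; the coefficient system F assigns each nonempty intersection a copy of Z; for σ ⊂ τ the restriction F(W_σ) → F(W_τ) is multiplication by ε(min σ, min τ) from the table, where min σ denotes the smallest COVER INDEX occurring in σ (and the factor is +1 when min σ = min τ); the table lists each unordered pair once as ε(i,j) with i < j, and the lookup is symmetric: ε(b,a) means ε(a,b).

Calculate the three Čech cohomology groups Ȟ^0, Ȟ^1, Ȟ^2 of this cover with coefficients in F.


Ȟ^0 = 0, Ȟ^1 = Z/2, Ȟ^2 = 0

cover nerve:
  W12={r} W15={q,s} W23={w} W34={y} W45={p}
C dims 5,5; δ0: rk 5, SNF 1^4·2
Ȟ^0: (5−5)−0=0 ⇒ 0
Ȟ^1: (5−0)−5=0 plus torsion [2] ⇒ Z/2
Ȟ^2: (0−0)−0=0 ⇒ 0


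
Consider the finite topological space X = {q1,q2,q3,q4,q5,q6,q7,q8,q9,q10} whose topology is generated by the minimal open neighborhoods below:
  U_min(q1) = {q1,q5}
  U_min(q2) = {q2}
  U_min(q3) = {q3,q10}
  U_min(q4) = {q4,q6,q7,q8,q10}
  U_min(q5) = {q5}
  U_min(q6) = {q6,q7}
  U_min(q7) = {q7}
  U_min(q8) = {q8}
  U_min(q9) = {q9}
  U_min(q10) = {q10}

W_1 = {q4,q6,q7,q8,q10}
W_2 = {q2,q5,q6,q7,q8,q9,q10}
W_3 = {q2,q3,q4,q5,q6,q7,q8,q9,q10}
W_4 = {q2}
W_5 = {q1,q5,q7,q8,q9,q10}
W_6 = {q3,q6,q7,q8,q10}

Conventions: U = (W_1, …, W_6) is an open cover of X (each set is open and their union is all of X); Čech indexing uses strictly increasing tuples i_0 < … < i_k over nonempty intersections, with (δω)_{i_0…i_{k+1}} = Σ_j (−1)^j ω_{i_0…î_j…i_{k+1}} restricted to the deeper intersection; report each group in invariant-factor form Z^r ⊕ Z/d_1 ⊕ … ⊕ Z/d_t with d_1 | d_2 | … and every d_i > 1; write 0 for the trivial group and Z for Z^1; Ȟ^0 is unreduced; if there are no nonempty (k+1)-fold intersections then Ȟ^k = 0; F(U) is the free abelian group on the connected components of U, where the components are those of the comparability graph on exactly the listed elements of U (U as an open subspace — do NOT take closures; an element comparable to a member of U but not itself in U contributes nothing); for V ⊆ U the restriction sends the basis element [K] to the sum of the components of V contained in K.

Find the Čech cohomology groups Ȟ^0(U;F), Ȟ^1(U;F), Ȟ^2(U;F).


cover nerve:
  W12={q6,q7,q8,q10} W13={q4,q6,q7,q8,q10} W15={q7,q8,q10} W16={q6,q7,q8,q10} W23={q2,q5,q6,q7,q8,q9,q10} W24={q2} W25={q5,q7,q8,q9,q10} W26={q6,q7,q8,q10} W34={q2} W35={q5,q7,q8,q9,q10} W36={q3,q6,q7,q8,q10} W56={q7,q8,q10}
  W123={q6,q7,q8,q10} W125={q7,q8,q10} W126={q6,q7,q8,q10} W135={q7,q8,q10} W136={q6,q7,q8,q10} W156={q7,q8,q10} W234={q2} W235={q5,q7,q8,q9,q10} W236={q6,q7,q8,q10} W256={q7,q8,q10} W356={q7,q8,q10}
  W1235={q7,q8,q10} W1236={q6,q7,q8,q10} W1256={q7,q8,q10} W1356={q7,q8,q10} W2356={q7,q8,q10}
  W12356={q7,q8,q10}
components per intersection:
  W1: {q4,q6,q7,q8,q10}
  W2: {q2} {q5} {q6,q7} {q8} {q9} {q10}
  W3: {q2} {q3,q4,q6,q7,q8,q10} {q5} {q9}
  W4: {q2}
  W5: {q1,q5} {q7} {q8} {q9} {q10}
  W6: {q3,q10} {q6,q7} {q8}
  W12: {q6,q7} {q8} {q10}
  W13: {q4,q6,q7,q8,q10}
  W15: {q7} {q8} {q10}
  W16: {q6,q7} {q8} {q10}
  W23: {q2} {q5} {q6,q7} {q8} {q9} {q10}
  W24: {q2}
  W25: {q5} {q7} {q8} {q9} {q10}
  W26: {q6,q7} {q8} {q10}
  W34: {q2}
  W35: {q5} {q7} {q8} {q9} {q10}
  W36: {q3,q10} {q6,q7} {q8}
  W56: {q7} {q8} {q10}
  W123: {q6,q7} {q8} {q10}
  W125: {q7} {q8} {q10}
  W126: {q6,q7} {q8} {q10}
  W135: {q7} {q8} {q10}
  W136: {q6,q7} {q8} {q10}
  W156: {q7} {q8} {q10}
  W234: {q2}
  W235: {q5} {q7} {q8} {q9} {q10}
  W236: {q6,q7} {q8} {q10}
  W256: {q7} {q8} {q10}
  W356: {q7} {q8} {q10}
  W1235: {q7} {q8} {q10}
  W1236: {q6,q7} {q8} {q10}
  W1256: {q7} {q8} {q10}
  W1356: {q7} {q8} {q10}
  W2356: {q7} {q8} {q10}
  W12356: {q7} {q8} {q10}
C dims 20,37,33,15; δ0: rk 16, SNF 1^16; δ1: rk 21, SNF 1^21; δ2: rk 12, SNF 1^12
Ȟ^0: (20−16)−0=4 ⇒ Z^4
Ȟ^1: (37−21)−16=0 ⇒ 0
Ȟ^2: (33−12)−21=0 ⇒ 0

Ȟ^0 ≅ Z^4, Ȟ^1 ≅ 0 and Ȟ^2 ≅ 0


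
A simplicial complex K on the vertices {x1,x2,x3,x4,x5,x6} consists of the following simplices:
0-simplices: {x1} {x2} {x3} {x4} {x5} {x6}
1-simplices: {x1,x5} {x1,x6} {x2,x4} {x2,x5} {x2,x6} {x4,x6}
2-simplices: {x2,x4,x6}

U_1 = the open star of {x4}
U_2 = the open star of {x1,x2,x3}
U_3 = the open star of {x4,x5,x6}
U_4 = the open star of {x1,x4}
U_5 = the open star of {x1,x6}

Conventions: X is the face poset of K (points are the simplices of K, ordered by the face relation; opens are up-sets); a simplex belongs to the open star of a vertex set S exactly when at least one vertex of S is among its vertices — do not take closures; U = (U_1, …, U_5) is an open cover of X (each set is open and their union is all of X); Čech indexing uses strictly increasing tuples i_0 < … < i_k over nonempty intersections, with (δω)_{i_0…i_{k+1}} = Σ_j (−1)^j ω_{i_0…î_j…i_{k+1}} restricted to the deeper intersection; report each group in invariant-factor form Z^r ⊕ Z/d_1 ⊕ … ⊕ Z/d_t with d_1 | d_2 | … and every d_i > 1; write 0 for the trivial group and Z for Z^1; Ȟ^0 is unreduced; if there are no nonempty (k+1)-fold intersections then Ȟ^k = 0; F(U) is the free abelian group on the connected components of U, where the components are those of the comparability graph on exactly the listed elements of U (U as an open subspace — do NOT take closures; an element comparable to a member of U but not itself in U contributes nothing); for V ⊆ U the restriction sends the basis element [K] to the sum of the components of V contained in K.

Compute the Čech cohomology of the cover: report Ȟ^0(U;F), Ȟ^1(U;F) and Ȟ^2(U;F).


nonempty intersections:
  U1={{x4},{x2,x4},{x4,x6},{x2,x4,x6}} U2={{x1},{x2},{x3},{x1,x5},{x1,x6},{x2,x4},{x2,x5},{x2,x6},{x2,x4,x6}} U3={{x4},{x5},{x6},{x1,x5},{x1,x6},{x2,x4},{x2,x5},{x2,x6},{x4,x6},{x2,x4,x6}} U4={{x1},{x4},{x1,x5},{x1,x6},{x2,x4},{x4,x6},{x2,x4,x6}} U5={{x1},{x6},{x1,x5},{x1,x6},{x2,x6},{x4,x6},{x2,x4,x6}}
  U12={{x2,x4},{x2,x4,x6}} U13={{x4},{x2,x4},{x4,x6},{x2,x4,x6}} U14={{x4},{x2,x4},{x4,x6},{x2,x4,x6}} U15={{x4,x6},{x2,x4,x6}} U23={{x1,x5},{x1,x6},{x2,x4},{x2,x5},{x2,x6},{x2,x4,x6}} U24={{x1},{x1,x5},{x1,x6},{x2,x4},{x2,x4,x6}} U25={{x1},{x1,x5},{x1,x6},{x2,x6},{x2,x4,x6}} U34={{x4},{x1,x5},{x1,x6},{x2,x4},{x4,x6},{x2,x4,x6}} U35={{x6},{x1,x5},{x1,x6},{x2,x6},{x4,x6},{x2,x4,x6}} U45={{x1},{x1,x5},{x1,x6},{x4,x6},{x2,x4,x6}}
  U123={{x2,x4},{x2,x4,x6}} U124={{x2,x4},{x2,x4,x6}} U125={{x2,x4,x6}} U134={{x4},{x2,x4},{x4,x6},{x2,x4,x6}} U135={{x4,x6},{x2,x4,x6}} U145={{x4,x6},{x2,x4,x6}} U234={{x1,x5},{x1,x6},{x2,x4},{x2,x4,x6}} U235={{x1,x5},{x1,x6},{x2,x6},{x2,x4,x6}} U245={{x1},{x1,x5},{x1,x6},{x2,x4,x6}} U345={{x1,x5},{x1,x6},{x4,x6},{x2,x4,x6}}
  U1234={{x2,x4},{x2,x4,x6}} U1235={{x2,x4,x6}} U1245={{x2,x4,x6}} U1345={{x4,x6},{x2,x4,x6}} U2345={{x1,x5},{x1,x6},{x2,x4,x6}}
  U12345={{x2,x4,x6}}
components per intersection:
  U1: {{x4},{x2,x4},{x4,x6},{x2,x4,x6}}
  U2: {{x1},{x1,x5},{x1,x6}} {{x2},{x2,x4},{x2,x5},{x2,x6},{x2,x4,x6}} {{x3}}
  U3: {{x4},{x6},{x1,x6},{x2,x4},{x2,x6},{x4,x6},{x2,x4,x6}} {{x5},{x1,x5},{x2,x5}}
  U4: {{x1},{x1,x5},{x1,x6}} {{x4},{x2,x4},{x4,x6},{x2,x4,x6}}
  U5: {{x1},{x6},{x1,x5},{x1,x6},{x2,x6},{x4,x6},{x2,x4,x6}}
  U12: {{x2,x4},{x2,x4,x6}}
  U13: {{x4},{x2,x4},{x4,x6},{x2,x4,x6}}
  U14: {{x4},{x2,x4},{x4,x6},{x2,x4,x6}}
  U15: {{x4,x6},{x2,x4,x6}}
  U23: {{x1,x5}} {{x1,x6}} {{x2,x4},{x2,x6},{x2,x4,x6}} {{x2,x5}}
  U24: {{x1},{x1,x5},{x1,x6}} {{x2,x4},{x2,x4,x6}}
  U25: {{x1},{x1,x5},{x1,x6}} {{x2,x6},{x2,x4,x6}}
  U34: {{x4},{x2,x4},{x4,x6},{x2,x4,x6}} {{x1,x5}} {{x1,x6}}
  U35: {{x6},{x1,x6},{x2,x6},{x4,x6},{x2,x4,x6}} {{x1,x5}}
  U45: {{x1},{x1,x5},{x1,x6}} {{x4,x6},{x2,x4,x6}}
  U123: {{x2,x4},{x2,x4,x6}}
  U124: {{x2,x4},{x2,x4,x6}}
  U125: {{x2,x4,x6}}
  U134: {{x4},{x2,x4},{x4,x6},{x2,x4,x6}}
  U135: {{x4,x6},{x2,x4,x6}}
  U145: {{x4,x6},{x2,x4,x6}}
  U234: {{x1,x5}} {{x1,x6}} {{x2,x4},{x2,x4,x6}}
  U235: {{x1,x5}} {{x1,x6}} {{x2,x6},{x2,x4,x6}}
  U245: {{x1},{x1,x5},{x1,x6}} {{x2,x4,x6}}
  U345: {{x1,x5}} {{x1,x6}} {{x4,x6},{x2,x4,x6}}
  U1234: {{x2,x4},{x2,x4,x6}}
  U1235: {{x2,x4,x6}}
  U1245: {{x2,x4,x6}}
  U1345: {{x4,x6},{x2,x4,x6}}
  U2345: {{x1,x5}} {{x1,x6}} {{x2,x4,x6}}
  U12345: {{x2,x4,x6}}
C dims 9,19,17,7; δ0: rk 7, SNF 1^7; δ1: rk 11, SNF 1^11; δ2: rk 6, SNF 1^6
Ȟ^0: (9−7)−0=2 ⇒ Z^2
Ȟ^1: (19−11)−7=1 ⇒ Z
Ȟ^2: (17−6)−11=0 ⇒ 0

Ȟ^0 = Z^2, Ȟ^1 = Z, Ȟ^2 = 0


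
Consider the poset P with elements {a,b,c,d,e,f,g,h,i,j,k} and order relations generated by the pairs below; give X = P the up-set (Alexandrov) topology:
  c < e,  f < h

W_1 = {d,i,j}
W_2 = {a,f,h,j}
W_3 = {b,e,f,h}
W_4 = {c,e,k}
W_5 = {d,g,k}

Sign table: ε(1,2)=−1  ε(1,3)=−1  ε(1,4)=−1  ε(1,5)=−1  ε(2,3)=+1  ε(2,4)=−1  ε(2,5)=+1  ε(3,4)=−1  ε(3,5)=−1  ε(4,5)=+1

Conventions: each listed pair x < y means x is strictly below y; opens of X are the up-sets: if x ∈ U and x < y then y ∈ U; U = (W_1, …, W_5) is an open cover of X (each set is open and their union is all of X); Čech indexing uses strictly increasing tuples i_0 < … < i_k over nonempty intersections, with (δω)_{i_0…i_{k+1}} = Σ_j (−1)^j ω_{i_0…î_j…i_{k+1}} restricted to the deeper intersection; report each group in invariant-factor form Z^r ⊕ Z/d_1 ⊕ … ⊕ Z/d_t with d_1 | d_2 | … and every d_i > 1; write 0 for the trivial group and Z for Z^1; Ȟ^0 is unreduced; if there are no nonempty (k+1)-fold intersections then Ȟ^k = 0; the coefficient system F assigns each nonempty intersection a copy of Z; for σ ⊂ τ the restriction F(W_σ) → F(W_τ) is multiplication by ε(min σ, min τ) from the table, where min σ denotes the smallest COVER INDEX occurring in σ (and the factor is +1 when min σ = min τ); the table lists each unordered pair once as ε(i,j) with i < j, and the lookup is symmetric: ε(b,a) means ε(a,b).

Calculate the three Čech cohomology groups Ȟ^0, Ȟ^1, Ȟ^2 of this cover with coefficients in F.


nerve of the cover:
  W12={j} W15={d} W23={f,h} W34={e} W45={k}
C dims 5,5; δ0: rk 5, SNF 1^4·2
Ȟ^0 = (5 − 5) − 0 = 0, so Ȟ^0 ≅ 0
Ȟ^1 = (5 − 0) − 5 = 0 plus torsion [2], so Ȟ^1 ≅ Z/2
Ȟ^2 = (0 − 0) − 0 = 0, so Ȟ^2 ≅ 0

Ȟ^0 ≅ 0, Ȟ^1 ≅ Z/2 and Ȟ^2 ≅ 0


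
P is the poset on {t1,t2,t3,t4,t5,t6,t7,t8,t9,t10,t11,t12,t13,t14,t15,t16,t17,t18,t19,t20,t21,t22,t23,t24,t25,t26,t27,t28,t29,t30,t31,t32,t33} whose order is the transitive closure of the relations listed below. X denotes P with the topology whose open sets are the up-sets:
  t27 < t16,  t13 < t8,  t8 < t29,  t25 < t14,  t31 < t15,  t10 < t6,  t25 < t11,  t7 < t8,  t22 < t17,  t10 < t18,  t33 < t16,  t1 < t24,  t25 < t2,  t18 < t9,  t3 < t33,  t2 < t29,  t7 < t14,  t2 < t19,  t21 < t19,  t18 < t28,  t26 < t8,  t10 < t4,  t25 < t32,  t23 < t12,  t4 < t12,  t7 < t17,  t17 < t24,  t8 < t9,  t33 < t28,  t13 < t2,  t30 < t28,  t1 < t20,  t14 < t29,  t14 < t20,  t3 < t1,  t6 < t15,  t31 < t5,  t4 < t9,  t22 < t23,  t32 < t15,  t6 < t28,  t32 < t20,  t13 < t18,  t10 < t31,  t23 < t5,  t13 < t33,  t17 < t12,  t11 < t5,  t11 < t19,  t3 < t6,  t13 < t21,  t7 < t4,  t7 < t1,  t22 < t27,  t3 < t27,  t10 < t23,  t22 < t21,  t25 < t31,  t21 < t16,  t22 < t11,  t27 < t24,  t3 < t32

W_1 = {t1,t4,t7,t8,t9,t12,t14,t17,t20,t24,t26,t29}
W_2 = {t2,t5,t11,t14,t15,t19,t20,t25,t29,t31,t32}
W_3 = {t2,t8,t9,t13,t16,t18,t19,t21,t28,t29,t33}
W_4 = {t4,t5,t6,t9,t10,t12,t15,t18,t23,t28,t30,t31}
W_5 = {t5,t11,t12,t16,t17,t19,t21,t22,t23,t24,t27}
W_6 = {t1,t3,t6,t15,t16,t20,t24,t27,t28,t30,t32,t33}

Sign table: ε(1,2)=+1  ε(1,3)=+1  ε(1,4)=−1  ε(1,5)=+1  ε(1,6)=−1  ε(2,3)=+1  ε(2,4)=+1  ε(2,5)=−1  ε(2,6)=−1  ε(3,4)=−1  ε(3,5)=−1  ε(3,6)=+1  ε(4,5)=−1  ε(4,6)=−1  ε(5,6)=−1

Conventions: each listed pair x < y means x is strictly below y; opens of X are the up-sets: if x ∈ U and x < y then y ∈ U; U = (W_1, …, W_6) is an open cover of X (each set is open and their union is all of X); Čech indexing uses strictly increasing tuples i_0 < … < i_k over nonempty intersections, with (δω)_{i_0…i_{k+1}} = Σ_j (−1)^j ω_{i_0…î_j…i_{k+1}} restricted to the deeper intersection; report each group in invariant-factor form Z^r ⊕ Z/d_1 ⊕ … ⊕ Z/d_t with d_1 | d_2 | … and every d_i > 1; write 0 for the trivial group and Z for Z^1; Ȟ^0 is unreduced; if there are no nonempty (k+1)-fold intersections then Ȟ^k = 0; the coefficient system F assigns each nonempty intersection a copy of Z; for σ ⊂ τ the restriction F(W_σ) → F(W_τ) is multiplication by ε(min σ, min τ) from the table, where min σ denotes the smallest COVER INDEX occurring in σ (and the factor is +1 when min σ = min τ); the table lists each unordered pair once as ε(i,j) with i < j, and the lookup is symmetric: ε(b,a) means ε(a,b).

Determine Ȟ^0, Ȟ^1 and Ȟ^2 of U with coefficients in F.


nerve simplices:
  W12={t14,t20,t29} W13={t8,t9,t29} W14={t4,t9,t12} W15={t12,t17,t24} W16={t1,t20,t24} W23={t2,t19,t29} W24={t5,t15,t31} W25={t5,t11,t19} W26={t15,t20,t32} W34={t9,t18,t28} W35={t16,t19,t21} W36={t16,t28,t33} W45={t5,t12,t23} W46={t6,t15,t28,t30} W56={t16,t24,t27}
  W123={t29} W126={t20} W134={t9} W145={t12} W156={t24} W235={t19} W245={t5} W246={t15} W346={t28} W356={t16}
C dims 6,15,10; δ0: rk 6, SNF 1^5·2; δ1: rk 9, SNF 1^9
degree 0: 6−6−0 = 0 → Ȟ^0 ≅ 0
degree 1: 15−9−6 = 0 plus torsion [2] → Ȟ^1 ≅ Z/2
degree 2: 10−0−9 = 1 → Ȟ^2 ≅ Z

Ȟ^0(U;F) ≅ 0, Ȟ^1(U;F) ≅ Z/2 and Ȟ^2(U;F) ≅ Z


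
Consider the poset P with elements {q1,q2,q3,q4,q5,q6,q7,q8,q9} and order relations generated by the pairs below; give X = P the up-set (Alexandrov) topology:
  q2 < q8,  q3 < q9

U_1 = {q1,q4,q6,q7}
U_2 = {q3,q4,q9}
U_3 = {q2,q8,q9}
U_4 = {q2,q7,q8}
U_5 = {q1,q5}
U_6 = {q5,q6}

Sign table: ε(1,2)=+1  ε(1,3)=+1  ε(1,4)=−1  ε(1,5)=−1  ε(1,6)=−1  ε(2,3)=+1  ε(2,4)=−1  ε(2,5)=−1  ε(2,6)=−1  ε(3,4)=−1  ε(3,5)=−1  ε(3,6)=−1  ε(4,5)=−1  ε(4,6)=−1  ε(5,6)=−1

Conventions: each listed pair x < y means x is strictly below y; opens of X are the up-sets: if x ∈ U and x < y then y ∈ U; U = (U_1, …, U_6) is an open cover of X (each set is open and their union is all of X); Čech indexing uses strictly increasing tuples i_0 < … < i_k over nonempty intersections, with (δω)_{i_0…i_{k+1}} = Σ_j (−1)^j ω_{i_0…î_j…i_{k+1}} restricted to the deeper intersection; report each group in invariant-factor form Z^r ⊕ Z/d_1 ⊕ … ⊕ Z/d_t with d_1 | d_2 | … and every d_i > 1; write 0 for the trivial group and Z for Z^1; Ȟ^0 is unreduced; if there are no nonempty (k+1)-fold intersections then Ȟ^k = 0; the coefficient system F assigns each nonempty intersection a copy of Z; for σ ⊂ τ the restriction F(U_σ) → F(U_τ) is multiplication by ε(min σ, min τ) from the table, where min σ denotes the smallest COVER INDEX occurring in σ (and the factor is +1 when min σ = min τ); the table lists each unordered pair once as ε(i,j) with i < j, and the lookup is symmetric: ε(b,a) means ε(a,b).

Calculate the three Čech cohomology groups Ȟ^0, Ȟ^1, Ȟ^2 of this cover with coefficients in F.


cover nerve:
  U12={q4} U14={q7} U15={q1} U16={q6} U23={q9} U34={q2,q8} U56={q5}
C dims 6,7; δ0: rk 6, SNF 1^5·2
Ȟ^0: (6−6)−0=0 ⇒ 0
Ȟ^1: (7−0)−6=1 plus torsion [2] ⇒ Z ⊕ Z/2
Ȟ^2: (0−0)−0=0 ⇒ 0

Ȟ^0(U;F) ≅ 0, Ȟ^1(U;F) ≅ Z ⊕ Z/2, Ȟ^2(U;F) ≅ 0


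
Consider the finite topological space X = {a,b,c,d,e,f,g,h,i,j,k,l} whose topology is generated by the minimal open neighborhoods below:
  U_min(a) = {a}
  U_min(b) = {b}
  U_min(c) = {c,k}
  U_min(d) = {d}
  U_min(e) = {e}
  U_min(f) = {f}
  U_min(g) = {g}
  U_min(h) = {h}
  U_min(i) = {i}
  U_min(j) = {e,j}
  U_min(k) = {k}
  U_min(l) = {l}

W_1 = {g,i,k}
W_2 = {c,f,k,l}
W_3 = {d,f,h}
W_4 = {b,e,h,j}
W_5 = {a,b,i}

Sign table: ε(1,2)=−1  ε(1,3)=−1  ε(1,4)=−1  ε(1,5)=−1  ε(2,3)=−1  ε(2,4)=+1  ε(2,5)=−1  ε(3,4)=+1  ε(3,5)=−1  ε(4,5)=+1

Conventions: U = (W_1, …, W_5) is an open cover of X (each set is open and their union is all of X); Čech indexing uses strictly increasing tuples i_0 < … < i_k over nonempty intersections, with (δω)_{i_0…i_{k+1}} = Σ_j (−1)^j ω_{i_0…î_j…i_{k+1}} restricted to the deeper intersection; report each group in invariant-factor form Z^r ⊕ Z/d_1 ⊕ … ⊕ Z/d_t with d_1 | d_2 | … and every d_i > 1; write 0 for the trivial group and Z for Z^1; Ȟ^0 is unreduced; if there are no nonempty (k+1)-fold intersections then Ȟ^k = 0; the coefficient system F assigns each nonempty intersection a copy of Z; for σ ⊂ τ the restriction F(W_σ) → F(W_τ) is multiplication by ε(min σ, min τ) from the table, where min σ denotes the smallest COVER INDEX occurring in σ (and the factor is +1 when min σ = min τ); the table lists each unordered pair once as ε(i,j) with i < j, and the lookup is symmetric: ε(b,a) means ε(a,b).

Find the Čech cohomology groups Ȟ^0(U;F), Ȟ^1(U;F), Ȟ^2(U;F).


Ȟ^0 = 0,  Ȟ^1 = Z/2,  Ȟ^2 = 0

intersection data:
  W12={k} W15={i} W23={f} W34={h} W45={b}
C dims 5,5; δ0: rk 5, SNF 1^4·2
Ȟ^0 = (5 − 5) − 0 = 0, so Ȟ^0 ≅ 0
Ȟ^1 = (5 − 0) − 5 = 0 plus torsion [2], so Ȟ^1 ≅ Z/2
Ȟ^2 = (0 − 0) − 0 = 0, so Ȟ^2 ≅ 0


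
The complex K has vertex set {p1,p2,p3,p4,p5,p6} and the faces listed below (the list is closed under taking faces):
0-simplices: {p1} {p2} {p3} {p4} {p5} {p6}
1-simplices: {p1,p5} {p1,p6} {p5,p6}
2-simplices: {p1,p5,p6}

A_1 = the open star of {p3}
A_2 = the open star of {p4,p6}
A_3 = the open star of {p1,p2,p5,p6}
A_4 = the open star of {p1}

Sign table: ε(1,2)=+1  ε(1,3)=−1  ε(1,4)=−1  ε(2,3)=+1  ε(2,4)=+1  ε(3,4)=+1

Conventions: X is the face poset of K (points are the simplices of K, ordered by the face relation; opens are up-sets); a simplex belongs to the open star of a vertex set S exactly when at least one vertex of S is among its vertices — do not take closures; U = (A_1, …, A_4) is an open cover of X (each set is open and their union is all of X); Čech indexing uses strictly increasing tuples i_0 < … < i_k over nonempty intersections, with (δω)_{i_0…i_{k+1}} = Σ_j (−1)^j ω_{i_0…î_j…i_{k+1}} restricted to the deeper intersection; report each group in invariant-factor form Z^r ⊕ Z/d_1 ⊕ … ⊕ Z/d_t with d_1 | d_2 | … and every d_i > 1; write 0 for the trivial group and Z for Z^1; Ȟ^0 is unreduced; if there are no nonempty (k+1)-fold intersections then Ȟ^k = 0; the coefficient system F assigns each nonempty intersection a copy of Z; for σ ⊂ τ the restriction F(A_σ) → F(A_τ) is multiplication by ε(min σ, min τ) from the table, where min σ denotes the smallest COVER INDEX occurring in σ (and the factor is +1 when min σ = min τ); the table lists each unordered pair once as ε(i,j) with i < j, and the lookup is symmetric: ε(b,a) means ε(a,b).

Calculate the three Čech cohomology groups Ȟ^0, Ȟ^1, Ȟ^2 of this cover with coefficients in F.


Ȟ^0 ≅ Z^2, Ȟ^1 ≅ 0, Ȟ^2 ≅ 0

nerve simplices:
  A1={{p3}} A2={{p4},{p6},{p1,p6},{p5,p6},{p1,p5,p6}} A3={{p1},{p2},{p5},{p6},{p1,p5},{p1,p6},{p5,p6},{p1,p5,p6}} A4={{p1},{p1,p5},{p1,p6},{p1,p5,p6}}
  A23={{p6},{p1,p6},{p5,p6},{p1,p5,p6}} A24={{p1,p6},{p1,p5,p6}} A34={{p1},{p1,p5},{p1,p6},{p1,p5,p6}}
  A234={{p1,p6},{p1,p5,p6}}
C dims 4,3,1; δ0: rk 2, SNF 1^2; δ1: rk 1, SNF 1^1
degree 0: 4−2−0 = 2 → Ȟ^0 ≅ Z^2
degree 1: 3−1−2 = 0 → Ȟ^1 ≅ 0
degree 2: 1−0−1 = 0 → Ȟ^2 ≅ 0


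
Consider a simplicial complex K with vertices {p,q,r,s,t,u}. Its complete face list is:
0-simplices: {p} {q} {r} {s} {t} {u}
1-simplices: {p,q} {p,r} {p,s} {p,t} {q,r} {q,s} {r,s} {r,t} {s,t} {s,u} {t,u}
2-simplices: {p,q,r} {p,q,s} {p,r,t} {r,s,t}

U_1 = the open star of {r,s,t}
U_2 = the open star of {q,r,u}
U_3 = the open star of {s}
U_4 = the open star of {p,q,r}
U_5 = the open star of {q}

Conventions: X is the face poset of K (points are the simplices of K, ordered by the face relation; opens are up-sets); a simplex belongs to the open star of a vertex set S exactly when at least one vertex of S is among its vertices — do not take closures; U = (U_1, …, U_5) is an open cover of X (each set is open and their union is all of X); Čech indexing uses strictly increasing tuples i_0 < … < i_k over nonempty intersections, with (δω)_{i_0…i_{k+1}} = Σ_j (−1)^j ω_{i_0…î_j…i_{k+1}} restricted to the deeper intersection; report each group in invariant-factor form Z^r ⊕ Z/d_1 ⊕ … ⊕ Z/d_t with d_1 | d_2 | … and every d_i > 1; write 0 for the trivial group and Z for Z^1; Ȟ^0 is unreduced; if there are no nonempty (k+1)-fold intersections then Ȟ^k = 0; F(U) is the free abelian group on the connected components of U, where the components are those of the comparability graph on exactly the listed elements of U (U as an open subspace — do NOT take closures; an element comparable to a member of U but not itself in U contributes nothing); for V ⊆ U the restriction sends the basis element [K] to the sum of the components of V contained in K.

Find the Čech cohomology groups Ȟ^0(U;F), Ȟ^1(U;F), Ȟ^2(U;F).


cover nerve:
  U1={{r},{s},{t},{p,r},{p,s},{p,t},{q,r},{q,s},{r,s},{r,t},{s,t},{s,u},{t,u},{p,q,r},{p,q,s},{p,r,t},{r,s,t}} U2={{q},{r},{u},{p,q},{p,r},{q,r},{q,s},{r,s},{r,t},{s,u},{t,u},{p,q,r},{p,q,s},{p,r,t},{r,s,t}} U3={{s},{p,s},{q,s},{r,s},{s,t},{s,u},{p,q,s},{r,s,t}} U4={{p},{q},{r},{p,q},{p,r},{p,s},{p,t},{q,r},{q,s},{r,s},{r,t},{p,q,r},{p,q,s},{p,r,t},{r,s,t}} U5={{q},{p,q},{q,r},{q,s},{p,q,r},{p,q,s}}
  U12={{r},{p,r},{q,r},{q,s},{r,s},{r,t},{s,u},{t,u},{p,q,r},{p,q,s},{p,r,t},{r,s,t}} U13={{s},{p,s},{q,s},{r,s},{s,t},{s,u},{p,q,s},{r,s,t}} U14={{r},{p,r},{p,s},{p,t},{q,r},{q,s},{r,s},{r,t},{p,q,r},{p,q,s},{p,r,t},{r,s,t}} U15={{q,r},{q,s},{p,q,r},{p,q,s}} U23={{q,s},{r,s},{s,u},{p,q,s},{r,s,t}} U24={{q},{r},{p,q},{p,r},{q,r},{q,s},{r,s},{r,t},{p,q,r},{p,q,s},{p,r,t},{r,s,t}} U25={{q},{p,q},{q,r},{q,s},{p,q,r},{p,q,s}} U34={{p,s},{q,s},{r,s},{p,q,s},{r,s,t}} U35={{q,s},{p,q,s}} U45={{q},{p,q},{q,r},{q,s},{p,q,r},{p,q,s}}
  U123={{q,s},{r,s},{s,u},{p,q,s},{r,s,t}} U124={{r},{p,r},{q,r},{q,s},{r,s},{r,t},{p,q,r},{p,q,s},{p,r,t},{r,s,t}} U125={{q,r},{q,s},{p,q,r},{p,q,s}} U134={{p,s},{q,s},{r,s},{p,q,s},{r,s,t}} U135={{q,s},{p,q,s}} U145={{q,r},{q,s},{p,q,r},{p,q,s}} U234={{q,s},{r,s},{p,q,s},{r,s,t}} U235={{q,s},{p,q,s}} U245={{q},{p,q},{q,r},{q,s},{p,q,r},{p,q,s}} U345={{q,s},{p,q,s}}
  U1234={{q,s},{r,s},{p,q,s},{r,s,t}} U1235={{q,s},{p,q,s}} U1245={{q,r},{q,s},{p,q,r},{p,q,s}} U1345={{q,s},{p,q,s}} U2345={{q,s},{p,q,s}}
  U12345={{q,s},{p,q,s}}
components per intersection:
  U1: {{r},{s},{t},{p,r},{p,s},{p,t},{q,r},{q,s},{r,s},{r,t},{s,t},{s,u},{t,u},{p,q,r},{p,q,s},{p,r,t},{r,s,t}}
  U2: {{q},{r},{p,q},{p,r},{q,r},{q,s},{r,s},{r,t},{p,q,r},{p,q,s},{p,r,t},{r,s,t}} {{u},{s,u},{t,u}}
  U3: {{s},{p,s},{q,s},{r,s},{s,t},{s,u},{p,q,s},{r,s,t}}
  U4: {{p},{q},{r},{p,q},{p,r},{p,s},{p,t},{q,r},{q,s},{r,s},{r,t},{p,q,r},{p,q,s},{p,r,t},{r,s,t}}
  U5: {{q},{p,q},{q,r},{q,s},{p,q,r},{p,q,s}}
  U12: {{r},{p,r},{q,r},{r,s},{r,t},{p,q,r},{p,r,t},{r,s,t}} {{q,s},{p,q,s}} {{s,u}} {{t,u}}
  U13: {{s},{p,s},{q,s},{r,s},{s,t},{s,u},{p,q,s},{r,s,t}}
  U14: {{r},{p,r},{p,t},{q,r},{r,s},{r,t},{p,q,r},{p,r,t},{r,s,t}} {{p,s},{q,s},{p,q,s}}
  U15: {{q,r},{p,q,r}} {{q,s},{p,q,s}}
  U23: {{q,s},{p,q,s}} {{r,s},{r,s,t}} {{s,u}}
  U24: {{q},{r},{p,q},{p,r},{q,r},{q,s},{r,s},{r,t},{p,q,r},{p,q,s},{p,r,t},{r,s,t}}
  U25: {{q},{p,q},{q,r},{q,s},{p,q,r},{p,q,s}}
  U34: {{p,s},{q,s},{p,q,s}} {{r,s},{r,s,t}}
  U35: {{q,s},{p,q,s}}
  U45: {{q},{p,q},{q,r},{q,s},{p,q,r},{p,q,s}}
  U123: {{q,s},{p,q,s}} {{r,s},{r,s,t}} {{s,u}}
  U124: {{r},{p,r},{q,r},{r,s},{r,t},{p,q,r},{p,r,t},{r,s,t}} {{q,s},{p,q,s}}
  U125: {{q,r},{p,q,r}} {{q,s},{p,q,s}}
  U134: {{p,s},{q,s},{p,q,s}} {{r,s},{r,s,t}}
  U135: {{q,s},{p,q,s}}
  U145: {{q,r},{p,q,r}} {{q,s},{p,q,s}}
  U234: {{q,s},{p,q,s}} {{r,s},{r,s,t}}
  U235: {{q,s},{p,q,s}}
  U245: {{q},{p,q},{q,r},{q,s},{p,q,r},{p,q,s}}
  U345: {{q,s},{p,q,s}}
  U1234: {{q,s},{p,q,s}} {{r,s},{r,s,t}}
  U1235: {{q,s},{p,q,s}}
  U1245: {{q,r},{p,q,r}} {{q,s},{p,q,s}}
  U1345: {{q,s},{p,q,s}}
  U2345: {{q,s},{p,q,s}}
  U12345: {{q,s},{p,q,s}}
C dims 6,18,17,7; δ0: rk 5, SNF 1^5; δ1: rk 11, SNF 1^11; δ2: rk 6, SNF 1^6
Ȟ^0: (6−5)−0=1 ⇒ Z
Ȟ^1: (18−11)−5=2 ⇒ Z^2
Ȟ^2: (17−6)−11=0 ⇒ 0

Ȟ^0 ≅ Z,  Ȟ^1 ≅ Z^2,  Ȟ^2 ≅ 0


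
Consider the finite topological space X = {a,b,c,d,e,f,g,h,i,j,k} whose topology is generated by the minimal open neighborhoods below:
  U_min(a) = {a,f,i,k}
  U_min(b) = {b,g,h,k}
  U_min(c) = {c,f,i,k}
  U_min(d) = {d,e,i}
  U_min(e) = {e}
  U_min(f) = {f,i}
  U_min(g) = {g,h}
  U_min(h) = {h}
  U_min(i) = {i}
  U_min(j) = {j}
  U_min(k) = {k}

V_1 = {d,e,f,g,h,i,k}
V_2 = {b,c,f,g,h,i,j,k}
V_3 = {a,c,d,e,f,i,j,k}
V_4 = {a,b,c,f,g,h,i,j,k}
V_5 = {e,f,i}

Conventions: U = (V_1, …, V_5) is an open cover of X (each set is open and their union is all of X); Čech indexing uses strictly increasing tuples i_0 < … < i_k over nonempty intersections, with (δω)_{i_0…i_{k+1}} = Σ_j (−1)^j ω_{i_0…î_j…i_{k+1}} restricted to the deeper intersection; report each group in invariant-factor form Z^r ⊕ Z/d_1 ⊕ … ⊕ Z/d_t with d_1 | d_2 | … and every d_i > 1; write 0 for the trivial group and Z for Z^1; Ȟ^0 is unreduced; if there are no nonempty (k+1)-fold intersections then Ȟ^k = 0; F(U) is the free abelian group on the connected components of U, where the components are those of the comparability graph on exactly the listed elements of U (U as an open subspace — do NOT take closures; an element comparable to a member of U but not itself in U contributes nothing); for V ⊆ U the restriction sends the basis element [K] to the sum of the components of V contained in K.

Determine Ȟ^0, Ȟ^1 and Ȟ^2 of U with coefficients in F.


nerve of the cover:
  V12={f,g,h,i,k} V13={d,e,f,i,k} V14={f,g,h,i,k} V15={e,f,i} V23={c,f,i,j,k} V24={b,c,f,g,h,i,j,k} V25={f,i} V34={a,c,f,i,j,k} V35={e,f,i} V45={f,i}
  V123={f,i,k} V124={f,g,h,i,k} V125={f,i} V134={f,i,k} V135={e,f,i} V145={f,i} V234={c,f,i,j,k} V235={f,i} V245={f,i} V345={f,i}
  V1234={f,i,k} V1235={f,i} V1245={f,i} V1345={f,i} V2345={f,i}
  V12345={f,i}
components per intersection:
  V1: {d,e,f,i} {g,h} {k}
  V2: {b,c,f,g,h,i,k} {j}
  V3: {a,c,d,e,f,i,k} {j}
  V4: {a,b,c,f,g,h,i,k} {j}
  V5: {e} {f,i}
  V12: {f,i} {g,h} {k}
  V13: {d,e,f,i} {k}
  V14: {f,i} {g,h} {k}
  V15: {e} {f,i}
  V23: {c,f,i,k} {j}
  V24: {b,c,f,g,h,i,k} {j}
  V25: {f,i}
  V34: {a,c,f,i,k} {j}
  V35: {e} {f,i}
  V45: {f,i}
  V123: {f,i} {k}
  V124: {f,i} {g,h} {k}
  V125: {f,i}
  V134: {f,i} {k}
  V135: {e} {f,i}
  V145: {f,i}
  V234: {c,f,i,k} {j}
  V235: {f,i}
  V245: {f,i}
  V345: {f,i}
  V1234: {f,i} {k}
  V1235: {f,i}
  V1245: {f,i}
  V1345: {f,i}
  V2345: {f,i}
  V12345: {f,i}
C dims 11,20,16,6; δ0: rk 9, SNF 1^9; δ1: rk 11, SNF 1^11; δ2: rk 5, SNF 1^5
Ȟ^0 = (11 − 9) − 0 = 2, so Ȟ^0 ≅ Z^2
Ȟ^1 = (20 − 11) − 9 = 0, so Ȟ^1 ≅ 0
Ȟ^2 = (16 − 5) − 11 = 0, so Ȟ^2 ≅ 0

Ȟ^0 = Z^2, Ȟ^1 = 0, Ȟ^2 = 0


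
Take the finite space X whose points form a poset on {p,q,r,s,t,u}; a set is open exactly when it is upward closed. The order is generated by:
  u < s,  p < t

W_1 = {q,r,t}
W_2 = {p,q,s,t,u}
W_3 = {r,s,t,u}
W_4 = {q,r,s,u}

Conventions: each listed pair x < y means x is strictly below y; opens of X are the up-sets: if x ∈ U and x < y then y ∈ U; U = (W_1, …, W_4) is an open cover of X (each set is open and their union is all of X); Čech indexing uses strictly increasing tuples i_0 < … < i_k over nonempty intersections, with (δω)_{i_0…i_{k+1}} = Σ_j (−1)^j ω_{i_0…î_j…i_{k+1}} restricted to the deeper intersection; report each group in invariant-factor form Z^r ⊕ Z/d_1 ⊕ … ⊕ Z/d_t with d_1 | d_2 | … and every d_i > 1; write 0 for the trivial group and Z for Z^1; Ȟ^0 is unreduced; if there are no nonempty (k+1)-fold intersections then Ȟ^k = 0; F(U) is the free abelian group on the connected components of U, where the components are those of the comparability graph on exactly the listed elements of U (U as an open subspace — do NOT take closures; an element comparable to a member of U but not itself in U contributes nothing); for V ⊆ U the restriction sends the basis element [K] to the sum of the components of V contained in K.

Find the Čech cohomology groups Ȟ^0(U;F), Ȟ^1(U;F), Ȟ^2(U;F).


Ȟ^0 = Z^4,  Ȟ^1 = 0,  Ȟ^2 = 0

nerve of the cover:
  W12={q,t} W13={r,t} W14={q,r} W23={s,t,u} W24={q,s,u} W34={r,s,u}
  W123={t} W124={q} W134={r} W234={s,u}
components per intersection:
  W1: {q} {r} {t}
  W2: {p,t} {q} {s,u}
  W3: {r} {s,u} {t}
  W4: {q} {r} {s,u}
  W12: {q} {t}
  W13: {r} {t}
  W14: {q} {r}
  W23: {s,u} {t}
  W24: {q} {s,u}
  W34: {r} {s,u}
  W123: {t}
  W124: {q}
  W134: {r}
  W234: {s,u}
C dims 12,12,4; δ0: rk 8, SNF 1^8; δ1: rk 4, SNF 1^4
Ȟ^0 = (12 − 8) − 0 = 4, so Ȟ^0 ≅ Z^4
Ȟ^1 = (12 − 4) − 8 = 0, so Ȟ^1 ≅ 0
Ȟ^2 = (4 − 0) − 4 = 0, so Ȟ^2 ≅ 0


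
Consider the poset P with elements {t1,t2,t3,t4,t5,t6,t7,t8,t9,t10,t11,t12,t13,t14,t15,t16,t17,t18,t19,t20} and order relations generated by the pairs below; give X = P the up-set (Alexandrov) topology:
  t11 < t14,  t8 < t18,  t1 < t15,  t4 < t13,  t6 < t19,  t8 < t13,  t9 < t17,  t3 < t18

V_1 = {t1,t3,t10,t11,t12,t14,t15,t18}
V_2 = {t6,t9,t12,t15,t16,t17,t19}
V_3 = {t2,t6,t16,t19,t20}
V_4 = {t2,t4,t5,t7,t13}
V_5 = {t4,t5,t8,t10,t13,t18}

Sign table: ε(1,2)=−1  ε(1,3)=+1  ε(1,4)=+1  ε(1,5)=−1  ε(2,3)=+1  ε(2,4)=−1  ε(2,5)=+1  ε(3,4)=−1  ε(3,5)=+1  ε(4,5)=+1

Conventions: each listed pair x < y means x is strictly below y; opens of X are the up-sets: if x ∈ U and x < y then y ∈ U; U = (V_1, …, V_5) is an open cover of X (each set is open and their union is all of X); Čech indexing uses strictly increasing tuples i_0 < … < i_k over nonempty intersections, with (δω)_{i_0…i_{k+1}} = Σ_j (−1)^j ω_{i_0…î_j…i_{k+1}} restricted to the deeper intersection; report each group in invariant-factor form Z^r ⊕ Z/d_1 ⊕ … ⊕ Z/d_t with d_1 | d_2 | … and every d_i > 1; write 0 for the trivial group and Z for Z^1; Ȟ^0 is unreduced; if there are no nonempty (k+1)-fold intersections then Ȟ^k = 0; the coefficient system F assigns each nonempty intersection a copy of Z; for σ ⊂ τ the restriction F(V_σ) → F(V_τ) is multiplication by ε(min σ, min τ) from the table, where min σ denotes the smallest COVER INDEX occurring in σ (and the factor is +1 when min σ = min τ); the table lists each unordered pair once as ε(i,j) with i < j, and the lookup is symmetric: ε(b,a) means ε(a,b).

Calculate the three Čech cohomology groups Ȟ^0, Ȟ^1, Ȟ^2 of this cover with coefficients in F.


nonempty intersections:
  V12={t12,t15} V15={t10,t18} V23={t6,t16,t19} V34={t2} V45={t4,t5,t13}
C dims 5,5; δ0: rk 5, SNF 1^4·2
Ȟ^0: (5−5)−0=0 ⇒ 0
Ȟ^1: (5−0)−5=0 plus torsion [2] ⇒ Z/2
Ȟ^2: (0−0)−0=0 ⇒ 0

Ȟ^0(U;F) ≅ 0,  Ȟ^1(U;F) ≅ Z/2,  Ȟ^2(U;F) ≅ 0
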